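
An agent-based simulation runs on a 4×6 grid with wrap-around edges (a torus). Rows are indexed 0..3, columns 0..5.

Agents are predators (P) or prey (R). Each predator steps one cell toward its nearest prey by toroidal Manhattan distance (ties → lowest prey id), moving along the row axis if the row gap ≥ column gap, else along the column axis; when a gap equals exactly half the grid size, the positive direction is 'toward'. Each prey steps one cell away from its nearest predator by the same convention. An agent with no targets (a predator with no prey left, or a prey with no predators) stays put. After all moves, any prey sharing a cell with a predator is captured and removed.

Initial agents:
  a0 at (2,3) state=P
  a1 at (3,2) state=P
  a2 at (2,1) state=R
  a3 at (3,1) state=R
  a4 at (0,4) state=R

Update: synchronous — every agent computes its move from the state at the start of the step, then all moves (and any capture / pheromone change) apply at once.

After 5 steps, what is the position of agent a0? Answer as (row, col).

(2, 4)

t=1: a0@(2,2):P a1@(3,1):P a2@(2,0):R a3@(3,0):R a4@(3,4):R
t=2: a0@(2,1):P a1@(3,0):P a2@(2,5):R a3@(3,5):R a4@(3,5):R
t=3: a0@(2,0):P a1@(3,5):P a2@(2,4):R a3@(3,4):R a4@(3,4):R
t=4: a0@(2,5):P a1@(3,4):P a2@(2,3):R a3@(3,3):R a4@(3,3):R
t=5: a0@(2,4):P a1@(3,3):P a2@(2,2):R a3@(3,2):R a4@(3,2):R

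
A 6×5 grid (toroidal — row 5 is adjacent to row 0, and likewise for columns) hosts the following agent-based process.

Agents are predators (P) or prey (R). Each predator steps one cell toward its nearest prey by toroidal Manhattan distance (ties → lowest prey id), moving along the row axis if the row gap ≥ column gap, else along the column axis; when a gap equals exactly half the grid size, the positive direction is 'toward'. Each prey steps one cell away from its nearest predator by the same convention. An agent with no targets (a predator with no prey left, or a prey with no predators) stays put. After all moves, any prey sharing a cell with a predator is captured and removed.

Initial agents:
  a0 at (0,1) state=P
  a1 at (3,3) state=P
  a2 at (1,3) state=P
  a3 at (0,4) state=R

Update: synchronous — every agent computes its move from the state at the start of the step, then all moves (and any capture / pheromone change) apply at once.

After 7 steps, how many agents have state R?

0

t=1: a0@(0,0):P a1@(4,3):P a2@(0,3):P
t=2: (unchanged — steady state)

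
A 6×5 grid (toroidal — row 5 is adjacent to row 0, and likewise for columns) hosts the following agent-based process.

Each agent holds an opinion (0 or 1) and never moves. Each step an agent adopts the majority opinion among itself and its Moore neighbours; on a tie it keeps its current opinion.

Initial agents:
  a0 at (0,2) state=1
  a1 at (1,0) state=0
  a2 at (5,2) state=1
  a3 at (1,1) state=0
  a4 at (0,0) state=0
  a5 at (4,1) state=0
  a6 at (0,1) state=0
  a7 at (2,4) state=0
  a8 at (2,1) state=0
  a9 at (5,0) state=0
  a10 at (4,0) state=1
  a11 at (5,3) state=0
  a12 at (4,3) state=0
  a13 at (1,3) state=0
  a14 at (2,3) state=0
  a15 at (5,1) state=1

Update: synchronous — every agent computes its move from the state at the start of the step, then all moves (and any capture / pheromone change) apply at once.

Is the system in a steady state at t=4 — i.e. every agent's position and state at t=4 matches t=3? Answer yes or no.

t=1: a0@(0,2):0 a1@(1,0):0 a2@(5,2):0 a3@(1,1):0 a4@(0,0):0 a5@(4,1):1 a6@(0,1):0 a7@(2,4):0 a8@(2,1):0 a9@(5,0):0 a10@(4,0):1 a11@(5,3):0 a12@(4,3):0 a13@(1,3):0 a14@(2,3):0 a15@(5,1):1
t=2: a0@(0,2):0 a1@(1,0):0 a2@(5,2):0 a3@(1,1):0 a4@(0,0):0 a5@(4,1):1 a6@(0,1):0 a7@(2,4):0 a8@(2,1):0 a9@(5,0):0 a10@(4,0):1 a11@(5,3):0 a12@(4,3):0 a13@(1,3):0 a14@(2,3):0 a15@(5,1):0
t=3: a0@(0,2):0 a1@(1,0):0 a2@(5,2):0 a3@(1,1):0 a4@(0,0):0 a5@(4,1):0 a6@(0,1):0 a7@(2,4):0 a8@(2,1):0 a9@(5,0):0 a10@(4,0):1 a11@(5,3):0 a12@(4,3):0 a13@(1,3):0 a14@(2,3):0 a15@(5,1):0
t=4: a0@(0,2):0 a1@(1,0):0 a2@(5,2):0 a3@(1,1):0 a4@(0,0):0 a5@(4,1):0 a6@(0,1):0 a7@(2,4):0 a8@(2,1):0 a9@(5,0):0 a10@(4,0):0 a11@(5,3):0 a12@(4,3):0 a13@(1,3):0 a14@(2,3):0 a15@(5,1):0

no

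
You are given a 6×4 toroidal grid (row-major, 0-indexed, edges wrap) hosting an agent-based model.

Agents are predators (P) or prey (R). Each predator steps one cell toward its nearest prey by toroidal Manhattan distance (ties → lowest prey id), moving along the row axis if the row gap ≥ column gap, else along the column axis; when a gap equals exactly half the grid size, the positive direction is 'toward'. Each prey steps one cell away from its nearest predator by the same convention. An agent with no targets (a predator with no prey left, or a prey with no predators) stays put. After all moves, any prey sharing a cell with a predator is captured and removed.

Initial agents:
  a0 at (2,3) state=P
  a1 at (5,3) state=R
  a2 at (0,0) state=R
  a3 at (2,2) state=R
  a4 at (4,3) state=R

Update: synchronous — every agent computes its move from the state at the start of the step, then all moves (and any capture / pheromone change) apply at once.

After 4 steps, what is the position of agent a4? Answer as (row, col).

t=1: a0@(2,2):P a1@(4,3):R a2@(5,0):R a3@(2,1):R a4@(5,3):R
t=2: a0@(2,1):P a1@(5,3):R a2@(4,0):R a3@(2,0):R a4@(4,3):R
t=3: a0@(2,0):P a1@(4,3):R a2@(5,0):R a3@(2,3):R a4@(5,3):R
t=4: a0@(2,3):P a1@(5,3):R a2@(4,0):R a3@(2,2):R a4@(4,3):R

(4, 3)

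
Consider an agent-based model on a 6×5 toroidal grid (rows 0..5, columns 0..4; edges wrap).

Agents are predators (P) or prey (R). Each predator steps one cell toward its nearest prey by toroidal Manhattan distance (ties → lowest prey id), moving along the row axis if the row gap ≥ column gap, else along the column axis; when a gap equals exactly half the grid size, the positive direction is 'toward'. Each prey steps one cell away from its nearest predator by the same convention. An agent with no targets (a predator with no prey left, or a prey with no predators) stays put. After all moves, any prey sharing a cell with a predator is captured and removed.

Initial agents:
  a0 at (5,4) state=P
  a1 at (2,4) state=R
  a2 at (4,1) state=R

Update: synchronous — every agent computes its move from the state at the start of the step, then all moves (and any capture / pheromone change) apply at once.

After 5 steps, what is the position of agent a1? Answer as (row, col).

(5, 4)

t=1: a0@(0,4):P a1@(1,4):R a2@(4,2):R
t=2: a0@(1,4):P a1@(2,4):R a2@(3,2):R
t=3: a0@(2,4):P a1@(3,4):R a2@(4,2):R
t=4: a0@(3,4):P a1@(4,4):R a2@(5,2):R
t=5: a0@(4,4):P a1@(5,4):R a2@(0,2):R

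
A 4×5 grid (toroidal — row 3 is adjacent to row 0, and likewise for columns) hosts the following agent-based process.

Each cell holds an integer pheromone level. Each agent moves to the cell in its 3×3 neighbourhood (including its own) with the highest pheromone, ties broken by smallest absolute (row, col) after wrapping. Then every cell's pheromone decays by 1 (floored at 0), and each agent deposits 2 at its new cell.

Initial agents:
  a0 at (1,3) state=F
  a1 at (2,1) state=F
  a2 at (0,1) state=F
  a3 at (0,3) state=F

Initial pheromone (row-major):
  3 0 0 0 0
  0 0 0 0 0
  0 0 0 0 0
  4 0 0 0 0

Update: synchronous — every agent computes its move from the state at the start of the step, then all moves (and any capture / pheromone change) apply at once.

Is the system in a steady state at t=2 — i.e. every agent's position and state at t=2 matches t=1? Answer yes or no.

t=1: a0@(0,2) a1@(3,0) a2@(3,0) a3@(0,2) | pheromone: 2 0 4 0 0 / 0 0 0 0 0 / 0 0 0 0 0 / 7 0 0 0 0
t=2: a0@(0,2) a1@(3,0) a2@(3,0) a3@(0,2) | pheromone: 1 0 7 0 0 / 0 0 0 0 0 / 0 0 0 0 0 / 10 0 0 0 0

yes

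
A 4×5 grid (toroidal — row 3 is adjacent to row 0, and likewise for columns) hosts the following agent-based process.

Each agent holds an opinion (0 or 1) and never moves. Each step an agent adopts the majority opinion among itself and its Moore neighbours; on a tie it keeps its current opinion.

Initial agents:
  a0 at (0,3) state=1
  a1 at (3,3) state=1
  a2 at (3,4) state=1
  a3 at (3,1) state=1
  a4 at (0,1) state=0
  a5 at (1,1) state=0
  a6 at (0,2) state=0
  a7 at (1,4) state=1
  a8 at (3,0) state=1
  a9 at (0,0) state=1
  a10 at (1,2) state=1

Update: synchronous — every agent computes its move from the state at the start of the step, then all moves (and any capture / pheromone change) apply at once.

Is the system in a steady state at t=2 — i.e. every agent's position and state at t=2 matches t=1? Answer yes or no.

t=1: a0@(0,3):1 a1@(3,3):1 a2@(3,4):1 a3@(3,1):1 a4@(0,1):1 a5@(1,1):0 a6@(0,2):1 a7@(1,4):1 a8@(3,0):1 a9@(0,0):1 a10@(1,2):0
t=2: a0@(0,3):1 a1@(3,3):1 a2@(3,4):1 a3@(3,1):1 a4@(0,1):1 a5@(1,1):1 a6@(0,2):1 a7@(1,4):1 a8@(3,0):1 a9@(0,0):1 a10@(1,2):1

no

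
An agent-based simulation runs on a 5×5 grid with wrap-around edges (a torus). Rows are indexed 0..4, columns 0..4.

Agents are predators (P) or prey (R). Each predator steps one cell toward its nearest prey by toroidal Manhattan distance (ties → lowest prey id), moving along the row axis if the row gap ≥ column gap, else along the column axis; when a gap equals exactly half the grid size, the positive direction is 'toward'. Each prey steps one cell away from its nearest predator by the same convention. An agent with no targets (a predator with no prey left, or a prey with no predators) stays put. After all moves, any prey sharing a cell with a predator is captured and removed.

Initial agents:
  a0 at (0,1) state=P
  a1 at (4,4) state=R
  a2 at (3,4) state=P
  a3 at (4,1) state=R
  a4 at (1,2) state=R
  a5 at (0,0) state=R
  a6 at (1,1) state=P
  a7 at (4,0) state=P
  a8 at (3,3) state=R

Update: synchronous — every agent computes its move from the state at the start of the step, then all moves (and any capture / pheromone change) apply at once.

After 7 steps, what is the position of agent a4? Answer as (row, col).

(1, 4)

t=1: a0@(4,1):P a1@(0,4):R a2@(4,4):P a3@(3,1):R a4@(1,3):R a5@(0,4):R a6@(1,2):P a7@(4,4):P a8@(3,2):R
t=2: a0@(3,1):P a1@(1,4):R a2@(0,4):P a3@(2,1):R a4@(1,4):R a5@(1,4):R a6@(1,3):P a7@(0,4):P a8@(2,2):R
t=3: a0@(2,1):P a1@(2,4):R a2@(1,4):P a3@(1,1):R a4@(2,4):R a5@(2,4):R a6@(1,4):P a7@(1,4):P a8@(1,2):R
t=4: a0@(1,1):P a1@(3,4):R a2@(2,4):P a3@(0,1):R a4@(3,4):R a5@(3,4):R a6@(2,4):P a7@(2,4):P a8@(0,2):R
t=5: a0@(0,1):P a1@(4,4):R a2@(3,4):P a3@(4,1):R a4@(4,4):R a5@(4,4):R a6@(3,4):P a7@(3,4):P a8@(4,2):R
t=6: a0@(4,1):P a1@(0,4):R a2@(4,4):P a3@(3,1):R a4@(0,4):R a5@(0,4):R a6@(4,4):P a7@(4,4):P a8@(3,2):R
t=7: a0@(3,1):P a1@(1,4):R a2@(0,4):P a3@(2,1):R a4@(1,4):R a5@(1,4):R a6@(0,4):P a7@(0,4):P a8@(2,2):R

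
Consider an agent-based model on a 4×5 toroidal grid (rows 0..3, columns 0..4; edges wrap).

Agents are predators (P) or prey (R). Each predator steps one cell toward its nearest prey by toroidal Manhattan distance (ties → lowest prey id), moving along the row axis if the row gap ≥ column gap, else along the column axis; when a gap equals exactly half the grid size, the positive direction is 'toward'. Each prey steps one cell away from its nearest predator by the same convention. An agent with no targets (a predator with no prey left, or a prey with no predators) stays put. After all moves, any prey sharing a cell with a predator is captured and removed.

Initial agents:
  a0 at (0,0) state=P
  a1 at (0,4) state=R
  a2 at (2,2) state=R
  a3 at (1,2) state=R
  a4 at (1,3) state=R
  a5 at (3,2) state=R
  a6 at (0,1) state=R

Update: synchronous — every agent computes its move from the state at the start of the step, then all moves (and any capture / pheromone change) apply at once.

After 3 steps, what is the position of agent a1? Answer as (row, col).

t=1: a0@(0,4):P a1@(0,3):R a2@(1,2):R a3@(1,3):R a4@(1,2):R a5@(3,3):R a6@(0,2):R
t=2: a0@(0,3):P a1@(0,2):R a2@(1,1):R a3@(2,3):R a4@(1,1):R a5@(2,3):R a6@(0,1):R
t=3: a0@(0,2):P a1@(0,1):R a2@(1,0):R a3@(1,3):R a4@(1,0):R a5@(1,3):R a6@(0,0):R

(0, 1)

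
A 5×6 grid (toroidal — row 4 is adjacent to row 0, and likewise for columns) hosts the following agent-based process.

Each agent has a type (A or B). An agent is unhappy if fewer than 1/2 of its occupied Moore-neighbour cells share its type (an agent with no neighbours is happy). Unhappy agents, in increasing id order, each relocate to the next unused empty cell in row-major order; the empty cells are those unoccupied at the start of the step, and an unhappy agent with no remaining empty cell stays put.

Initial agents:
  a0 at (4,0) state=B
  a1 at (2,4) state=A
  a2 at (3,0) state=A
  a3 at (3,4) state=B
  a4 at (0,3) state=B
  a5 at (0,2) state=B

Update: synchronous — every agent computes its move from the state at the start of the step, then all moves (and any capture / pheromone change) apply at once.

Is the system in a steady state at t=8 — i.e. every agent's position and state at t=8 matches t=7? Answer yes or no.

no

t=1: a0@(0,0):B a1@(0,1):A a2@(0,4):A a3@(0,5):B a4@(0,3):B a5@(0,2):B
t=2: a0@(0,0):B a1@(1,0):A a2@(1,1):A a3@(0,5):B a4@(0,3):B a5@(0,2):B
t=3: a0@(0,1):B a1@(0,4):A a2@(1,2):A a3@(0,5):B a4@(0,3):B a5@(0,2):B
t=4: a0@(0,1):B a1@(0,0):A a2@(1,0):A a3@(1,1):B a4@(1,3):B a5@(0,2):B
t=5: a0@(0,1):B a1@(0,3):A a2@(0,4):A a3@(1,1):B a4@(1,3):B a5@(0,2):B
t=6: a0@(0,1):B a1@(0,0):A a2@(0,4):A a3@(1,1):B a4@(0,5):B a5@(0,2):B
t=7: a0@(0,1):B a1@(0,3):A a2@(1,0):A a3@(1,1):B a4@(1,2):B a5@(0,2):B
t=8: a0@(0,1):B a1@(0,0):A a2@(0,4):A a3@(1,1):B a4@(1,2):B a5@(0,2):B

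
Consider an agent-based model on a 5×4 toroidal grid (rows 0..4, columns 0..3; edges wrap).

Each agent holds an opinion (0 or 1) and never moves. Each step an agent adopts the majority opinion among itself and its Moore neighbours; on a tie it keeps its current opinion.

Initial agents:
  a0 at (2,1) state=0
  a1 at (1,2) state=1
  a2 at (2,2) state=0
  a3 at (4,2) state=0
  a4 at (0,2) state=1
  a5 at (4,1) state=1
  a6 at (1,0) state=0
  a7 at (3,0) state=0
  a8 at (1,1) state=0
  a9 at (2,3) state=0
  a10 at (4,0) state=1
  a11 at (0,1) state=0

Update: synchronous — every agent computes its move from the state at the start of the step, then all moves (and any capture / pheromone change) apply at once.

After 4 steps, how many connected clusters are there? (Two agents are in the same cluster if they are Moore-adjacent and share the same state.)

1

t=1: a0@(2,1):0 a1@(1,2):0 a2@(2,2):0 a3@(4,2):0 a4@(0,2):1 a5@(4,1):1 a6@(1,0):0 a7@(3,0):0 a8@(1,1):0 a9@(2,3):0 a10@(4,0):1 a11@(0,1):0
t=2: a0@(2,1):0 a1@(1,2):0 a2@(2,2):0 a3@(4,2):0 a4@(0,2):0 a5@(4,1):1 a6@(1,0):0 a7@(3,0):0 a8@(1,1):0 a9@(2,3):0 a10@(4,0):1 a11@(0,1):0
t=3: a0@(2,1):0 a1@(1,2):0 a2@(2,2):0 a3@(4,2):0 a4@(0,2):0 a5@(4,1):0 a6@(1,0):0 a7@(3,0):0 a8@(1,1):0 a9@(2,3):0 a10@(4,0):1 a11@(0,1):0
t=4: a0@(2,1):0 a1@(1,2):0 a2@(2,2):0 a3@(4,2):0 a4@(0,2):0 a5@(4,1):0 a6@(1,0):0 a7@(3,0):0 a8@(1,1):0 a9@(2,3):0 a10@(4,0):0 a11@(0,1):0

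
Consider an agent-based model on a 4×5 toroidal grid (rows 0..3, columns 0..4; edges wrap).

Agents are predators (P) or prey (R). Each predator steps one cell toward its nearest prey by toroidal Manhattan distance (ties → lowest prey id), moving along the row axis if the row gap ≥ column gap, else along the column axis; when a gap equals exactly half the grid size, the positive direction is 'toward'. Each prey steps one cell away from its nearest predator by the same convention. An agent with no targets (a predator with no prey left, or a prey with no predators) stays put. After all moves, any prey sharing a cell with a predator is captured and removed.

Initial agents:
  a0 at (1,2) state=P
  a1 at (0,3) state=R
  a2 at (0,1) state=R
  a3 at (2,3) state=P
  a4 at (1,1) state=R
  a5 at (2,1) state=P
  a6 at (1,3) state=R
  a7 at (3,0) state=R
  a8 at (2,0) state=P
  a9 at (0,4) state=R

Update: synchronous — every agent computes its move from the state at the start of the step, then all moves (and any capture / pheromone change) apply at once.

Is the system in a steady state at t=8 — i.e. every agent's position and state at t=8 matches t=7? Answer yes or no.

t=1: a0@(1,1):P a1@(3,3):R a2@(3,1):R a3@(1,3):P a4@(1,0):R a5@(1,1):P a6@(1,4):R a7@(0,0):R a8@(3,0):P a9@(0,0):R
t=2: a0@(1,0):P a1@(2,3):R a2@(3,2):R a3@(1,4):P a5@(1,0):P a8@(3,1):P
t=3: a0@(1,4):P a1@(3,3):R a2@(3,3):R a3@(2,4):P a5@(1,4):P a8@(3,2):P
t=4: a0@(2,4):P a3@(3,4):P a5@(2,4):P a8@(3,3):P
t=5: (unchanged — steady state)

yes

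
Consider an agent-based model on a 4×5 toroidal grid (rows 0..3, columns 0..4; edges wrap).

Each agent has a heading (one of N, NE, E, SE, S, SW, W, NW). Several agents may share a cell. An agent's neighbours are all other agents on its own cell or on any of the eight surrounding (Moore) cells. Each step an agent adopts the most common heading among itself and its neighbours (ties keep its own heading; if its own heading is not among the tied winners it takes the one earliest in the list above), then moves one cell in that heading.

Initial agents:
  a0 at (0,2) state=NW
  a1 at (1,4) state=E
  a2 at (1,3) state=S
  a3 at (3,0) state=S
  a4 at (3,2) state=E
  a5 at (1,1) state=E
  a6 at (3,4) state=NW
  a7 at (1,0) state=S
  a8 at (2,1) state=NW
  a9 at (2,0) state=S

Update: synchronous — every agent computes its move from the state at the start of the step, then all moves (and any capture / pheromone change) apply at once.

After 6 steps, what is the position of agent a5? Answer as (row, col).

(3, 1)

t=1: a0@(0,3):E a1@(2,4):S a2@(2,3):S a3@(0,0):S a4@(2,1):NW a5@(2,1):S a6@(0,4):S a7@(2,0):S a8@(3,1):S a9@(3,0):S
t=2: a0@(0,4):E a1@(3,4):S a2@(3,3):S a3@(1,0):S a4@(3,1):S a5@(3,1):S a6@(1,4):S a7@(3,0):S a8@(0,1):S a9@(0,0):S
t=3: a0@(1,4):S a1@(0,4):S a2@(0,3):S a3@(2,0):S a4@(0,1):S a5@(0,1):S a6@(2,4):S a7@(0,0):S a8@(1,1):S a9@(1,0):S
t=4: a0@(2,4):S a1@(1,4):S a2@(1,3):S a3@(3,0):S a4@(1,1):S a5@(1,1):S a6@(3,4):S a7@(1,0):S a8@(2,1):S a9@(2,0):S
t=5: a0@(3,4):S a1@(2,4):S a2@(2,3):S a3@(0,0):S a4@(2,1):S a5@(2,1):S a6@(0,4):S a7@(2,0):S a8@(3,1):S a9@(3,0):S
t=6: a0@(0,4):S a1@(3,4):S a2@(3,3):S a3@(1,0):S a4@(3,1):S a5@(3,1):S a6@(1,4):S a7@(3,0):S a8@(0,1):S a9@(0,0):S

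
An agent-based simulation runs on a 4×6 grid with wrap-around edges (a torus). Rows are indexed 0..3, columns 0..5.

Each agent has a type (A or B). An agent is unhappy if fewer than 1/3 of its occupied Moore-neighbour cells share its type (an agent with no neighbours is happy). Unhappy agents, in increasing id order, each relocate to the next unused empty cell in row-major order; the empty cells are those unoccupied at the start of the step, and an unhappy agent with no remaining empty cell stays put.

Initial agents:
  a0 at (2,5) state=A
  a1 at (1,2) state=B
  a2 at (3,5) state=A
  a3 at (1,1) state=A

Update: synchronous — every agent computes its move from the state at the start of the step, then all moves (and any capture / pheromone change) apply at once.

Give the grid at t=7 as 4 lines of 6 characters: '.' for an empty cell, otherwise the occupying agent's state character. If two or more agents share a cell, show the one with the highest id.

BA....
......
.....A
.....A

t=1: a0@(2,5):A a1@(0,0):B a2@(3,5):A a3@(0,1):A
t=2: a0@(2,5):A a1@(0,2):B a2@(3,5):A a3@(0,3):A
t=3: a0@(2,5):A a1@(0,0):B a2@(3,5):A a3@(0,1):A
t=4: a0@(2,5):A a1@(0,2):B a2@(3,5):A a3@(0,3):A
t=5: a0@(2,5):A a1@(0,0):B a2@(3,5):A a3@(0,1):A
t=6: a0@(2,5):A a1@(0,2):B a2@(3,5):A a3@(0,3):A
t=7: a0@(2,5):A a1@(0,0):B a2@(3,5):A a3@(0,1):A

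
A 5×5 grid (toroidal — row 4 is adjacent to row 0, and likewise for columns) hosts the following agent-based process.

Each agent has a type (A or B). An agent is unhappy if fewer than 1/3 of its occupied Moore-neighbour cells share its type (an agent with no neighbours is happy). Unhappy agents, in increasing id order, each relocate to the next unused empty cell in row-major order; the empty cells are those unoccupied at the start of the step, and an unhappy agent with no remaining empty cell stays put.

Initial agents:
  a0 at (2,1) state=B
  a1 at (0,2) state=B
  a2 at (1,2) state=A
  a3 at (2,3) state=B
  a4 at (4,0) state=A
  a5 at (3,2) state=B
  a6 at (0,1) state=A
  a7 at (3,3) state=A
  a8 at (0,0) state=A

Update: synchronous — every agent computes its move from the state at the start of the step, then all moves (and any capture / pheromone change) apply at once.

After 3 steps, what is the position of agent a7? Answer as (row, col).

t=1: a0@(2,1):B a1@(0,3):B a2@(0,4):A a3@(2,3):B a4@(4,0):A a5@(3,2):B a6@(0,1):A a7@(1,0):A a8@(0,0):A
t=2: a0@(2,1):B a1@(0,2):B a2@(0,4):A a3@(2,3):B a4@(4,0):A a5@(3,2):B a6@(0,1):A a7@(1,0):A a8@(0,0):A
t=3: a0@(2,1):B a1@(0,3):B a2@(0,4):A a3@(2,3):B a4@(4,0):A a5@(3,2):B a6@(0,1):A a7@(1,0):A a8@(0,0):A

(1, 0)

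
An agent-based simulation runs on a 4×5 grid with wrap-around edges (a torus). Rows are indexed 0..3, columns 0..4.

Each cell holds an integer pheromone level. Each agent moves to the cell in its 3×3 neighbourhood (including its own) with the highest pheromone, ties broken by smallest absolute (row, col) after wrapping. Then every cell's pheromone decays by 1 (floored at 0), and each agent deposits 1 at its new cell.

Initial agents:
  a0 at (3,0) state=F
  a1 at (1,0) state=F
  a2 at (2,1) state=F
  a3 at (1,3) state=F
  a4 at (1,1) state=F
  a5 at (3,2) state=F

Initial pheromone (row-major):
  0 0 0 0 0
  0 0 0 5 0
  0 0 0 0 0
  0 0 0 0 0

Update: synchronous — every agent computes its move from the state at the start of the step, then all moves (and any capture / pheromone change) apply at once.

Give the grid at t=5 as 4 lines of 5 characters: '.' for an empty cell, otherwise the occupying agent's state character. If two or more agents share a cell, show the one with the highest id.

t=1: a0@(0,0) a1@(0,0) a2@(1,0) a3@(1,3) a4@(0,0) a5@(0,1) | pheromone: 3 1 0 0 0 / 1 0 0 5 0 / 0 0 0 0 0 / 0 0 0 0 0
t=2: a0@(0,0) a1@(0,0) a2@(0,0) a3@(1,3) a4@(0,0) a5@(0,0) | pheromone: 7 0 0 0 0 / 0 0 0 5 0 / 0 0 0 0 0 / 0 0 0 0 0
t=3: a0@(0,0) a1@(0,0) a2@(0,0) a3@(1,3) a4@(0,0) a5@(0,0) | pheromone: 11 0 0 0 0 / 0 0 0 5 0 / 0 0 0 0 0 / 0 0 0 0 0
t=4: a0@(0,0) a1@(0,0) a2@(0,0) a3@(1,3) a4@(0,0) a5@(0,0) | pheromone: 15 0 0 0 0 / 0 0 0 5 0 / 0 0 0 0 0 / 0 0 0 0 0
t=5: a0@(0,0) a1@(0,0) a2@(0,0) a3@(1,3) a4@(0,0) a5@(0,0) | pheromone: 19 0 0 0 0 / 0 0 0 5 0 / 0 0 0 0 0 / 0 0 0 0 0

F....
...F.
.....
.....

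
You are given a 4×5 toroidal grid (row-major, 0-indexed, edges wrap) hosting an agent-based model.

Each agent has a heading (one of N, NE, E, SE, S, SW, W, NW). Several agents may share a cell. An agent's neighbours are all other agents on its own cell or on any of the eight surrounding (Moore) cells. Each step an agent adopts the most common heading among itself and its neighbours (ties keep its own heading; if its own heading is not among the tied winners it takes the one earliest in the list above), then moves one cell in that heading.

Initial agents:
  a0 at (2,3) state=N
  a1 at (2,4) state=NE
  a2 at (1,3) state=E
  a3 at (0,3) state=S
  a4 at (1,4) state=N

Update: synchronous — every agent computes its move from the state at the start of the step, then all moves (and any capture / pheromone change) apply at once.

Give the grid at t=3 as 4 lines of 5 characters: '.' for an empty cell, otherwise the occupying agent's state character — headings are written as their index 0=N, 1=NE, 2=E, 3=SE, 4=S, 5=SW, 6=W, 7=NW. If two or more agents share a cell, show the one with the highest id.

t=1: a0@(1,3):N a1@(1,4):N a2@(0,3):N a3@(1,3):S a4@(0,4):N
t=2: a0@(0,3):N a1@(0,4):N a2@(3,3):N a3@(0,3):N a4@(3,4):N
t=3: a0@(3,3):N a1@(3,4):N a2@(2,3):N a3@(3,3):N a4@(2,4):N

.....
.....
...00
...00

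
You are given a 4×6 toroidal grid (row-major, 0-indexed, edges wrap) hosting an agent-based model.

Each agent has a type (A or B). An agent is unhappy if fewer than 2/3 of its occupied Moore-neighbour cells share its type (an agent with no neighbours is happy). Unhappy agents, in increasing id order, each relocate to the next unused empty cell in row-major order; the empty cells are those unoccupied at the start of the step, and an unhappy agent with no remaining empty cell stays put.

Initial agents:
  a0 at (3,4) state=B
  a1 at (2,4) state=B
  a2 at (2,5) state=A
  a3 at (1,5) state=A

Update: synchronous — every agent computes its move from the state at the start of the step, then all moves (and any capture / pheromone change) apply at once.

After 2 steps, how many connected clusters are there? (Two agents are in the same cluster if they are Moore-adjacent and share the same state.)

t=1: a0@(0,0):B a1@(0,1):B a2@(0,2):A a3@(0,3):A
t=2: a0@(0,0):B a1@(0,4):B a2@(0,5):A a3@(0,3):A

4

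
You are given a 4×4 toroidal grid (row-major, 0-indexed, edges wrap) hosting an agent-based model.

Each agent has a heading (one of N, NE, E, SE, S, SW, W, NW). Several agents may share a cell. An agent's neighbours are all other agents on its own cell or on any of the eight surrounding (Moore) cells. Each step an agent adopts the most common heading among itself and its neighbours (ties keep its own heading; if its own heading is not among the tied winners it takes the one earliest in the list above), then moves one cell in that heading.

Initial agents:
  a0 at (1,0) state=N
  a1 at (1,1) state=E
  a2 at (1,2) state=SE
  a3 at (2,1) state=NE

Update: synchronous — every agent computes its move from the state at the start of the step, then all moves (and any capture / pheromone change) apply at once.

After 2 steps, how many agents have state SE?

t=1: a0@(0,0):N a1@(1,2):E a2@(2,3):SE a3@(1,2):NE
t=2: a0@(3,0):N a1@(1,3):E a2@(3,0):SE a3@(0,3):NE

1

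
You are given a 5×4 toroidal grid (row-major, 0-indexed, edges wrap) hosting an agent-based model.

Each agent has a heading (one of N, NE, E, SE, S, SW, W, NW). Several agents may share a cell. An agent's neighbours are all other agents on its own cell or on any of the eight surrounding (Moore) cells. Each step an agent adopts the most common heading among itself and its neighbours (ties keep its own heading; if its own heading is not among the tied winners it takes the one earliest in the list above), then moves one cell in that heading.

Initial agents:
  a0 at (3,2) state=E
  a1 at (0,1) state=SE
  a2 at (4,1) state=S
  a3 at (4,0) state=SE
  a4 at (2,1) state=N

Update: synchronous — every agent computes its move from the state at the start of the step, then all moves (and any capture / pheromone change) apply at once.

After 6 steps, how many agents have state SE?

t=1: a0@(3,3):E a1@(1,2):SE a2@(0,2):SE a3@(0,1):SE a4@(1,1):N
t=2: a0@(3,0):E a1@(2,3):SE a2@(1,3):SE a3@(1,2):SE a4@(2,2):SE
t=3: a0@(3,1):E a1@(3,0):SE a2@(2,0):SE a3@(2,3):SE a4@(3,3):SE
t=4: a0@(4,2):SE a1@(4,1):SE a2@(3,1):SE a3@(3,0):SE a4@(4,0):SE
t=5: a0@(0,3):SE a1@(0,2):SE a2@(4,2):SE a3@(4,1):SE a4@(0,1):SE
t=6: a0@(1,0):SE a1@(1,3):SE a2@(0,3):SE a3@(0,2):SE a4@(1,2):SE

5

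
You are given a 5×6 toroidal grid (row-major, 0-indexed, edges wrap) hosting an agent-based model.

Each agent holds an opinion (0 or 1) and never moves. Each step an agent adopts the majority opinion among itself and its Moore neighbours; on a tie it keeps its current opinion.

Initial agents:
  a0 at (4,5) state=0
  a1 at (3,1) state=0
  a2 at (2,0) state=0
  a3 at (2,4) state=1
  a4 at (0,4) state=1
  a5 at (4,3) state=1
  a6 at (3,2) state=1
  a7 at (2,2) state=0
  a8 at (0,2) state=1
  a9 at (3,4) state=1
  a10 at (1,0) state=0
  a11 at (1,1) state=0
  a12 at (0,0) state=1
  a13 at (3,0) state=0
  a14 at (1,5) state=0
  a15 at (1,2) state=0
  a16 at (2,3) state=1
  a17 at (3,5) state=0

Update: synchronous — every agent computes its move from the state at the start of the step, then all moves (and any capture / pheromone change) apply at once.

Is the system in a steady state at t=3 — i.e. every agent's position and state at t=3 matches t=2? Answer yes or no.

yes

t=1: a0@(4,5):0 a1@(3,1):0 a2@(2,0):0 a3@(2,4):1 a4@(0,4):1 a5@(4,3):1 a6@(3,2):1 a7@(2,2):0 a8@(0,2):1 a9@(3,4):1 a10@(1,0):0 a11@(1,1):0 a12@(0,0):0 a13@(3,0):0 a14@(1,5):0 a15@(1,2):0 a16@(2,3):1 a17@(3,5):0
t=2: (unchanged — steady state)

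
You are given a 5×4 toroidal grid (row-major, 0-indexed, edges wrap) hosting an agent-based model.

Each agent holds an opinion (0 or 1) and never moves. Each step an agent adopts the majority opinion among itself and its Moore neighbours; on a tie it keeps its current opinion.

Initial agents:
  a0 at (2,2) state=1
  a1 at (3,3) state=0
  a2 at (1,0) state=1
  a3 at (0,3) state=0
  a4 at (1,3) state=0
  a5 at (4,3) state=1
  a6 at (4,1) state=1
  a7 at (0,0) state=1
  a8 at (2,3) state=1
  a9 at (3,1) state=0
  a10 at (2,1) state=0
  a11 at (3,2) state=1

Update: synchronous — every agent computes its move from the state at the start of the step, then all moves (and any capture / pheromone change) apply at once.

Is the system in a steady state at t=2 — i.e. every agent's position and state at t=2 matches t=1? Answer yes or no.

t=1: a0@(2,2):0 a1@(3,3):1 a2@(1,0):1 a3@(0,3):1 a4@(1,3):1 a5@(4,3):1 a6@(4,1):1 a7@(0,0):1 a8@(2,3):1 a9@(3,1):1 a10@(2,1):1 a11@(3,2):1
t=2: a0@(2,2):1 a1@(3,3):1 a2@(1,0):1 a3@(0,3):1 a4@(1,3):1 a5@(4,3):1 a6@(4,1):1 a7@(0,0):1 a8@(2,3):1 a9@(3,1):1 a10@(2,1):1 a11@(3,2):1

no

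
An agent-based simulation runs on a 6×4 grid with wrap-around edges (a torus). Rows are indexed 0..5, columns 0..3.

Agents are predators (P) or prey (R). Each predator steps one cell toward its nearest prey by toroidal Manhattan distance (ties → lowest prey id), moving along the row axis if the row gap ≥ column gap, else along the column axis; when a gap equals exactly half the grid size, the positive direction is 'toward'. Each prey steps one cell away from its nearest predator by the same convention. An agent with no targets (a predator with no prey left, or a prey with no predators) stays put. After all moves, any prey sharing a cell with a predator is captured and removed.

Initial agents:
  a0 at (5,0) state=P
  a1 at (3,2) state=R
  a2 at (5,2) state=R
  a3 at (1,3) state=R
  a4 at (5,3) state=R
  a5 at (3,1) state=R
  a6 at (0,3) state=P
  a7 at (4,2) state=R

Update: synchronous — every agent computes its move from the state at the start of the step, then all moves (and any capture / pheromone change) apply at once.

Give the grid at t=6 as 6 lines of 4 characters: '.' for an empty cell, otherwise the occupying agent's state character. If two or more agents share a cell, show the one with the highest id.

t=1: a0@(5,3):P a1@(2,2):R a2@(5,1):R a3@(2,3):R a4@(5,2):R a5@(2,1):R a6@(1,3):P a7@(4,1):R
t=2: a0@(5,2):P a1@(3,2):R a2@(5,0):R a3@(3,3):R a4@(5,1):R a5@(2,0):R a6@(2,3):P a7@(4,0):R
t=3: a0@(5,1):P a1@(2,2):R a2@(5,3):R a3@(4,3):R a4@(5,0):R a5@(2,1):R a6@(3,3):P a7@(4,3):R
t=4: a0@(5,0):P a1@(1,2):R a2@(5,2):R a3@(5,3):R a4@(5,3):R a5@(1,1):R a6@(4,3):P a7@(5,3):R
t=5: a0@(5,3):P a1@(2,2):R a2@(5,1):R a3@(5,2):R a4@(5,2):R a5@(2,1):R a6@(5,3):P a7@(5,2):R
t=6: a0@(5,2):P a1@(1,2):R a2@(5,0):R a3@(5,1):R a4@(5,1):R a5@(1,1):R a6@(5,2):P a7@(5,1):R

....
.RR.
....
....
....
RRP.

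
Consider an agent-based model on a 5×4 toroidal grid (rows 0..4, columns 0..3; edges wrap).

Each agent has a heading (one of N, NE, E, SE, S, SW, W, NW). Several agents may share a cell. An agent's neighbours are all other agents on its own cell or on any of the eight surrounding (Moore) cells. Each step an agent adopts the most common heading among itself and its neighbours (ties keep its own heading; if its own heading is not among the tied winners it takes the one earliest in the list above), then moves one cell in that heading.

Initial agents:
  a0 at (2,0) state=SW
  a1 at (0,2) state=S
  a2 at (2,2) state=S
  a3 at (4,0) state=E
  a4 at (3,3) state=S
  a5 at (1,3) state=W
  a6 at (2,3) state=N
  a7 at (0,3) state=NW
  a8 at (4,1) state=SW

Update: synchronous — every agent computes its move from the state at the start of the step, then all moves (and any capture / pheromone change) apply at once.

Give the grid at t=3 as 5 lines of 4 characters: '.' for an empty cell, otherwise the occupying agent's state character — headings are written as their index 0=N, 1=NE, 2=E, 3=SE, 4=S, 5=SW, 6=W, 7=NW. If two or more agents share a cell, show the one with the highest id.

..44
..44
...4
..4.
...4

t=1: a0@(3,3):SW a1@(1,2):S a2@(3,2):S a3@(4,1):E a4@(4,3):S a5@(2,3):S a6@(3,3):S a7@(4,2):NW a8@(0,0):SW
t=2: a0@(4,3):S a1@(2,2):S a2@(4,2):S a3@(4,2):E a4@(0,3):S a5@(3,3):S a6@(4,3):S a7@(0,2):S a8@(1,3):SW
t=3: a0@(0,3):S a1@(3,2):S a2@(0,2):S a3@(0,2):S a4@(1,3):S a5@(4,3):S a6@(0,3):S a7@(1,2):S a8@(2,3):S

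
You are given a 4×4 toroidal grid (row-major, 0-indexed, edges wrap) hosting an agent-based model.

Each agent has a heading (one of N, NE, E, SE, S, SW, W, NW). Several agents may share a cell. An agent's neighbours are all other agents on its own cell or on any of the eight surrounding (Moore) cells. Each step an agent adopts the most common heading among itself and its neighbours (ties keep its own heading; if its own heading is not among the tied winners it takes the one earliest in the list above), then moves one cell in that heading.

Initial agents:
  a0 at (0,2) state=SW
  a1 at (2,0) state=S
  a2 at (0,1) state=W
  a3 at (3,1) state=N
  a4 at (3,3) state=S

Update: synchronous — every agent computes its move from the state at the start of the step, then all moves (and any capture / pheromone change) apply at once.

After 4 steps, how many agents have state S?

t=1: a0@(1,1):SW a1@(3,0):S a2@(0,0):W a3@(2,1):N a4@(0,3):S
t=2: a0@(2,0):SW a1@(0,0):S a2@(1,0):S a3@(1,1):N a4@(1,3):S
t=3: a0@(3,0):S a1@(1,0):S a2@(2,0):S a3@(2,1):S a4@(2,3):S
t=4: a0@(0,0):S a1@(2,0):S a2@(3,0):S a3@(3,1):S a4@(3,3):S

5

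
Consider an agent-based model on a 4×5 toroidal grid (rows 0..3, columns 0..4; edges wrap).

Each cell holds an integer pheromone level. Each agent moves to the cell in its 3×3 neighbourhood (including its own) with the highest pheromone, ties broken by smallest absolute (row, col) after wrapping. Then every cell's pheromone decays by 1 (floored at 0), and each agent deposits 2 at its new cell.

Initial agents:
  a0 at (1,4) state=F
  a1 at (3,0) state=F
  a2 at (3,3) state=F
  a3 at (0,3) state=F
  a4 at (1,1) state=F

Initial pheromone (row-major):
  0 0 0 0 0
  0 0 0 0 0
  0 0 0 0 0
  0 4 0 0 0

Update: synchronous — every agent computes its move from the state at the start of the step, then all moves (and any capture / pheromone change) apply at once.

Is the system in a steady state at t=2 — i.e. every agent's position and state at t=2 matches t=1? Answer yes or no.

t=1: a0@(0,0) a1@(3,1) a2@(0,2) a3@(0,2) a4@(0,0) | pheromone: 4 0 4 0 0 / 0 0 0 0 0 / 0 0 0 0 0 / 0 5 0 0 0
t=2: a0@(3,1) a1@(3,1) a2@(3,1) a3@(3,1) a4@(3,1) | pheromone: 3 0 3 0 0 / 0 0 0 0 0 / 0 0 0 0 0 / 0 14 0 0 0

no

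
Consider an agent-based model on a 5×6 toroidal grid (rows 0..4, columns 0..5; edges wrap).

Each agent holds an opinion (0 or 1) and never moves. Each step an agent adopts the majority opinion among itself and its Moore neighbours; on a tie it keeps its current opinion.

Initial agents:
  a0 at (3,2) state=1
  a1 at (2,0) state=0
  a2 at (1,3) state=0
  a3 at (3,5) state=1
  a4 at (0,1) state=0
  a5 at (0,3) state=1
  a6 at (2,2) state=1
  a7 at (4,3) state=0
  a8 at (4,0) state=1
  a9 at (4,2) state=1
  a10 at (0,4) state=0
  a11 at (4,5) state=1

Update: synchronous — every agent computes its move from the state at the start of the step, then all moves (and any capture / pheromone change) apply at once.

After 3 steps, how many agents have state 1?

8

t=1: a0@(3,2):1 a1@(2,0):0 a2@(1,3):0 a3@(3,5):1 a4@(0,1):1 a5@(0,3):0 a6@(2,2):1 a7@(4,3):1 a8@(4,0):1 a9@(4,2):1 a10@(0,4):0 a11@(4,5):1
t=2: (unchanged — steady state)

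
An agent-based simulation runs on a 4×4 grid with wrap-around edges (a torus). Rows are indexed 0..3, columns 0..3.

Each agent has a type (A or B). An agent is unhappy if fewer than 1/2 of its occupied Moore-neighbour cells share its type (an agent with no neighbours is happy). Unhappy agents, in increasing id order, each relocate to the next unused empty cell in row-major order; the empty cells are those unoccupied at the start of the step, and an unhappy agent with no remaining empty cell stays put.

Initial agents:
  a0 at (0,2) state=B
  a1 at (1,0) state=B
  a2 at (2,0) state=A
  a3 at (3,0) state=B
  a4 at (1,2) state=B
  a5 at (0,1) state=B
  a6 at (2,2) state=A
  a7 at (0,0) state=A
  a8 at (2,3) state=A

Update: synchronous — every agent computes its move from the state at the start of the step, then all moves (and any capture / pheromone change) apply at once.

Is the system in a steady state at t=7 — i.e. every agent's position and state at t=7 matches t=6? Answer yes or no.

no

t=1: a0@(0,2):B a1@(0,3):B a2@(1,1):A a3@(1,3):B a4@(1,2):B a5@(0,1):B a6@(2,2):A a7@(2,1):A a8@(3,1):A
t=2: a0@(0,2):B a1@(0,3):B a2@(0,0):A a3@(1,3):B a4@(1,2):B a5@(0,1):B a6@(2,2):A a7@(2,1):A a8@(3,1):A
t=3: a0@(0,2):B a1@(0,3):B a2@(1,0):A a3@(1,3):B a4@(1,2):B a5@(0,1):B a6@(2,2):A a7@(2,1):A a8@(3,1):A
t=4: a0@(0,2):B a1@(0,3):B a2@(0,0):A a3@(1,3):B a4@(1,2):B a5@(0,1):B a6@(2,2):A a7@(2,1):A a8@(3,1):A
t=5: a0@(0,2):B a1@(0,3):B a2@(1,0):A a3@(1,3):B a4@(1,2):B a5@(0,1):B a6@(2,2):A a7@(2,1):A a8@(3,1):A
t=6: a0@(0,2):B a1@(0,3):B a2@(0,0):A a3@(1,3):B a4@(1,2):B a5@(0,1):B a6@(2,2):A a7@(2,1):A a8@(3,1):A
t=7: a0@(0,2):B a1@(0,3):B a2@(1,0):A a3@(1,3):B a4@(1,2):B a5@(0,1):B a6@(2,2):A a7@(2,1):A a8@(3,1):A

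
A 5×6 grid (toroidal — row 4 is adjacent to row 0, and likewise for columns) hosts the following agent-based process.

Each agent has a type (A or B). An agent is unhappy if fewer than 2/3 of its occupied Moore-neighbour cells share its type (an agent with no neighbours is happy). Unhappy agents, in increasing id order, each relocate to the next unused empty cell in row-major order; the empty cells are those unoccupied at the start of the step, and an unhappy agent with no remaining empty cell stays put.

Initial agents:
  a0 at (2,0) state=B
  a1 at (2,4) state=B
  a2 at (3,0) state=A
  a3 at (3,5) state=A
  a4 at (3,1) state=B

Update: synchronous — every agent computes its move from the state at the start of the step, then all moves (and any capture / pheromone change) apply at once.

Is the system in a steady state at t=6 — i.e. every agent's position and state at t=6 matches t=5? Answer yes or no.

no

t=1: a0@(0,0):B a1@(0,1):B a2@(0,2):A a3@(0,3):A a4@(0,4):B
t=2: a0@(0,0):B a1@(0,5):B a2@(1,0):A a3@(1,1):A a4@(1,2):B
t=3: a0@(0,1):B a1@(0,2):B a2@(0,3):A a3@(0,4):A a4@(1,3):B
t=4: a0@(0,1):B a1@(0,2):B a2@(0,0):A a3@(0,5):A a4@(1,0):B
t=5: a0@(0,1):B a1@(0,2):B a2@(0,3):A a3@(0,4):A a4@(1,1):B
t=6: a0@(0,1):B a1@(0,2):B a2@(0,0):A a3@(0,4):A a4@(1,1):B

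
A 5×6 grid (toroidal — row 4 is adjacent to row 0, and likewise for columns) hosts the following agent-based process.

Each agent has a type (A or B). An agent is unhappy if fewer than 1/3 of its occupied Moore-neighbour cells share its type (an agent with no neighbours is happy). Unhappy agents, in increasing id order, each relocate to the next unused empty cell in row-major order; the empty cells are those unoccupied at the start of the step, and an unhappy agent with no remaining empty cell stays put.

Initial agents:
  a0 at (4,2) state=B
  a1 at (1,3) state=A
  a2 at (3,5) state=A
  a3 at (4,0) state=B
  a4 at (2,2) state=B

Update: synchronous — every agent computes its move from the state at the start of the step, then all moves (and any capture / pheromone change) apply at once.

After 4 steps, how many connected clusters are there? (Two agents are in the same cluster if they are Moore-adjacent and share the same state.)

2

t=1: a0@(4,2):B a1@(0,0):A a2@(0,1):A a3@(0,2):B a4@(0,3):B
t=2: (unchanged — steady state)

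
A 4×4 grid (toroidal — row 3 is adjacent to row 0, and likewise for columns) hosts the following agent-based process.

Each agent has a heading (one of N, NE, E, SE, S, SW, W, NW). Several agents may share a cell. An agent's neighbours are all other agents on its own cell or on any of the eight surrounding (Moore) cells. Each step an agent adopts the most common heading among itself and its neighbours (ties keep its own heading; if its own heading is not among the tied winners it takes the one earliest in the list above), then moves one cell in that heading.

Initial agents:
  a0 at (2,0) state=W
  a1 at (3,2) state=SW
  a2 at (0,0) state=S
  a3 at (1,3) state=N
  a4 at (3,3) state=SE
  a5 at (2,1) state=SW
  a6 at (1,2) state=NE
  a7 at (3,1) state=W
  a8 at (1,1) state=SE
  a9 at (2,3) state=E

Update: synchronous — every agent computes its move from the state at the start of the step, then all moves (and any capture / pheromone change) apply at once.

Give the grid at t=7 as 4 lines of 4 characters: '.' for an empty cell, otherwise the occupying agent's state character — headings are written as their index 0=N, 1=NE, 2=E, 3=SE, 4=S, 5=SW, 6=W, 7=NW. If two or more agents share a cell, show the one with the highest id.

t=1: a0@(2,3):W a1@(0,1):SW a2@(1,1):SE a3@(0,3):N a4@(0,0):SE a5@(3,0):SW a6@(0,3):NE a7@(3,0):W a8@(2,2):SE a9@(2,0):E
t=2: a0@(2,2):W a1@(1,0):SW a2@(2,2):SE a3@(3,3):N a4@(1,1):SE a5@(0,3):SW a6@(3,0):NE a7@(3,3):W a8@(3,3):SE a9@(2,3):W
t=3: a0@(2,1):W a1@(2,3):SW a2@(3,3):SE a3@(3,2):W a4@(2,2):SE a5@(1,2):SW a6@(3,3):W a7@(3,2):W a8@(3,2):W a9@(2,2):W
t=4: a0@(2,0):W a1@(2,2):W a2@(3,2):W a3@(3,1):W a4@(2,1):W a5@(2,1):SW a6@(3,2):W a7@(3,1):W a8@(3,1):W a9@(2,1):W
t=5: a0@(2,3):W a1@(2,1):W a2@(3,1):W a3@(3,0):W a4@(2,0):W a5@(2,0):W a6@(3,1):W a7@(3,0):W a8@(3,0):W a9@(2,0):W
t=6: a0@(2,2):W a1@(2,0):W a2@(3,0):W a3@(3,3):W a4@(2,3):W a5@(2,3):W a6@(3,0):W a7@(3,3):W a8@(3,3):W a9@(2,3):W
t=7: a0@(2,1):W a1@(2,3):W a2@(3,3):W a3@(3,2):W a4@(2,2):W a5@(2,2):W a6@(3,3):W a7@(3,2):W a8@(3,2):W a9@(2,2):W

....
....
.666
..66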